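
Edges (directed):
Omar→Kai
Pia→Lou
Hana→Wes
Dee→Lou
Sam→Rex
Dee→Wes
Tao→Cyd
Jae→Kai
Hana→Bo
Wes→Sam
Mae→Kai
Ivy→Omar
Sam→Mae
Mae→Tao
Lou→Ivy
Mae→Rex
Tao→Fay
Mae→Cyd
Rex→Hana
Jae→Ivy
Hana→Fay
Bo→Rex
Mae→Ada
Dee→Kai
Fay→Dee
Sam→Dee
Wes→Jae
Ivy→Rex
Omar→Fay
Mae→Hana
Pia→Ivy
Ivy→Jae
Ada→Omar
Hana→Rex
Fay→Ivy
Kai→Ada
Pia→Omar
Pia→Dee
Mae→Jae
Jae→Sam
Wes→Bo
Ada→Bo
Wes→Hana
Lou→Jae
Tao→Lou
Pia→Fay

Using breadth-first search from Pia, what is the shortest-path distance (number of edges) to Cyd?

5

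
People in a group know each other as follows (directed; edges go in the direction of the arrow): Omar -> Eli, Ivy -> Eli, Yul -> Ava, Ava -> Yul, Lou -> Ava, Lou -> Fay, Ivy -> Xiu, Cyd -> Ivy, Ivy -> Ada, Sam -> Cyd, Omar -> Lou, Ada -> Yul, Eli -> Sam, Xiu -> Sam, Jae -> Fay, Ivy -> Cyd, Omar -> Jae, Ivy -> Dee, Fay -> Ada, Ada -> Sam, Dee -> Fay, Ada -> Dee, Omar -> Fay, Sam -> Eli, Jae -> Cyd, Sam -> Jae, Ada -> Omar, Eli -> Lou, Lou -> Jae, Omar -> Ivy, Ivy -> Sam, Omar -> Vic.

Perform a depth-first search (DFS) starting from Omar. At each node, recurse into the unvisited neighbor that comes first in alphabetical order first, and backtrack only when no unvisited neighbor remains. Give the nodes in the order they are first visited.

Omar, Eli, Lou, Ava, Yul, Fay, Ada, Dee, Sam, Cyd, Ivy, Xiu, Jae, Vic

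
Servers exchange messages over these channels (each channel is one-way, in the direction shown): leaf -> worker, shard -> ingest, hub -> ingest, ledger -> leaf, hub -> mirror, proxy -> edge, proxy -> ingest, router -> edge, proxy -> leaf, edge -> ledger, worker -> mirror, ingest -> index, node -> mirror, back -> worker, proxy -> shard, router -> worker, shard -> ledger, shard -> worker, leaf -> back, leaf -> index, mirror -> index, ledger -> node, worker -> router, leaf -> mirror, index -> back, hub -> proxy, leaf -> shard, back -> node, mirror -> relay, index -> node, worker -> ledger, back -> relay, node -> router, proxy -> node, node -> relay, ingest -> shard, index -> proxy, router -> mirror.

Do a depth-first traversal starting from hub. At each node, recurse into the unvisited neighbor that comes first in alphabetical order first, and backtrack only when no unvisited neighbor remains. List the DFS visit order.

Visit hub
hub → ingest
ingest → index
index → back
back → node
node → mirror
mirror → relay
node → router
router → edge
edge → ledger
ledger → leaf
leaf → shard
shard → worker
index → proxy

hub -> ingest -> index -> back -> node -> mirror -> relay -> router -> edge -> ledger -> leaf -> shard -> worker -> proxy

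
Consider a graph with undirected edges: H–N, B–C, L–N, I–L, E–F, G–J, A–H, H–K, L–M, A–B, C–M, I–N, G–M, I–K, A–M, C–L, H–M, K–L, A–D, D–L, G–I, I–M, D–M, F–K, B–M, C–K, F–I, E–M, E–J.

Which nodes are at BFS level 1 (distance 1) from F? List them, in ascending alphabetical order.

E, I, K

Level 0: F
Level 1: E, I, K
Level 2: C, G, H, J, L, M, N
Level 3: A, B, D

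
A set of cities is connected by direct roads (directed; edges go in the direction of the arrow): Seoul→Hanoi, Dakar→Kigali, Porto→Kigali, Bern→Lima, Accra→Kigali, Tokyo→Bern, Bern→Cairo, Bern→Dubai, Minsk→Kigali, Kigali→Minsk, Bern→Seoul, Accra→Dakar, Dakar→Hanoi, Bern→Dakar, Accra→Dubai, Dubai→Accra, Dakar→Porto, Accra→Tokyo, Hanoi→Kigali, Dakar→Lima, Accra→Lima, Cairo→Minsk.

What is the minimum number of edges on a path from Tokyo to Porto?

Level 0: Tokyo
Level 1: Bern
Level 2: Cairo, Dakar, Dubai, Lima, Seoul
Level 3: Accra, Hanoi, Kigali, Minsk, Porto
Porto first appears at level 3.

3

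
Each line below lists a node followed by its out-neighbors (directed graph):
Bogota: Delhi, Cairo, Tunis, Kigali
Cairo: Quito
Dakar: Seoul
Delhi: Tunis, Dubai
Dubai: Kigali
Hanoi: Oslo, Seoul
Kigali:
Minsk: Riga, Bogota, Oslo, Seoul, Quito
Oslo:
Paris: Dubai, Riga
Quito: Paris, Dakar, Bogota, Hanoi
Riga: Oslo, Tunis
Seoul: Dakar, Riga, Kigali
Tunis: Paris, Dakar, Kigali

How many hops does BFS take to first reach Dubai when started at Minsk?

Level 0: Minsk
Level 1: Bogota, Oslo, Quito, Riga, Seoul
Level 2: Cairo, Dakar, Delhi, Hanoi, Kigali, Paris, Tunis
Level 3: Dubai
Dubai first appears at level 3.

3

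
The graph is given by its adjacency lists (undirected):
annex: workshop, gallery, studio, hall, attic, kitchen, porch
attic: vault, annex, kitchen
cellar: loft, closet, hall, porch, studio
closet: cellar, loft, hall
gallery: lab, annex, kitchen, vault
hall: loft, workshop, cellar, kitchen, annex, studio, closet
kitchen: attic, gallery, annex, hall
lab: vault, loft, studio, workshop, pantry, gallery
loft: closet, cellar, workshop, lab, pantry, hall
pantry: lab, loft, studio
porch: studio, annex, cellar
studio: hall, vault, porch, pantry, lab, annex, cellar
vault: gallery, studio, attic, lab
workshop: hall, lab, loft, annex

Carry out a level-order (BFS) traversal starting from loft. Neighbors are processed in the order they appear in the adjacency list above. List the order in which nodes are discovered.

loft → closet → cellar → workshop → lab → pantry → hall → porch → studio → annex → vault → gallery → kitchen → attic

Visit loft; enqueue closet, cellar, workshop, lab, pantry, hall → queue [closet, cellar, workshop, lab, pantry, hall]
Visit closet → queue [cellar, workshop, lab, pantry, hall]
Visit cellar; enqueue porch, studio → queue [workshop, lab, pantry, hall, porch, studio]
Visit workshop; enqueue annex → queue [lab, pantry, hall, porch, studio, annex]
Visit lab; enqueue vault, gallery → queue [pantry, hall, porch, studio, annex, vault, gallery]
Visit pantry → queue [hall, porch, studio, annex, vault, gallery]
Visit hall; enqueue kitchen → queue [porch, studio, annex, vault, gallery, kitchen]
Visit porch → queue [studio, annex, vault, gallery, kitchen]
Visit studio → queue [annex, vault, gallery, kitchen]
Visit annex; enqueue attic → queue [vault, gallery, kitchen, attic]
Visit vault → queue [gallery, kitchen, attic]
Visit gallery → queue [kitchen, attic]
Visit kitchen → queue [attic]
Visit attic → queue []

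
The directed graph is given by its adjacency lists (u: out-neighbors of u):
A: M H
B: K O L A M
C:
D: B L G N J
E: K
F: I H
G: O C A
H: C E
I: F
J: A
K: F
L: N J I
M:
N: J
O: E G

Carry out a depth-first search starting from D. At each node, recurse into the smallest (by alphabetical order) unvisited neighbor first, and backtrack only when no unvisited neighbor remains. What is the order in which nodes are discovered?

D -> B -> A -> H -> C -> E -> K -> F -> I -> M -> L -> J -> N -> O -> G

Visit D
D → B
B → A
A → H
H → C
H → E
E → K
K → F
F → I
A → M
B → L
L → J
L → N
B → O
O → G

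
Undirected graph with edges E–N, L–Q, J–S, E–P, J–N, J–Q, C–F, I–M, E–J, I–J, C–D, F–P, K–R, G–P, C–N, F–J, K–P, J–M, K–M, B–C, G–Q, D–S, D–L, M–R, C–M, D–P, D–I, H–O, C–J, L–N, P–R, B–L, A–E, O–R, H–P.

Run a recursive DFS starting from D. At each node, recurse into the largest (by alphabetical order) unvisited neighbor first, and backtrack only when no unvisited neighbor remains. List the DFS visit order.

D, S, J, Q, L, N, E, P, R, O, H, M, K, I, C, F, B, G, A

Visit D
D → S
S → J
J → Q
Q → L
L → N
N → E
E → P
P → R
R → O
O → H
R → M
M → K
M → I
M → C
C → F
C → B
P → G
E → A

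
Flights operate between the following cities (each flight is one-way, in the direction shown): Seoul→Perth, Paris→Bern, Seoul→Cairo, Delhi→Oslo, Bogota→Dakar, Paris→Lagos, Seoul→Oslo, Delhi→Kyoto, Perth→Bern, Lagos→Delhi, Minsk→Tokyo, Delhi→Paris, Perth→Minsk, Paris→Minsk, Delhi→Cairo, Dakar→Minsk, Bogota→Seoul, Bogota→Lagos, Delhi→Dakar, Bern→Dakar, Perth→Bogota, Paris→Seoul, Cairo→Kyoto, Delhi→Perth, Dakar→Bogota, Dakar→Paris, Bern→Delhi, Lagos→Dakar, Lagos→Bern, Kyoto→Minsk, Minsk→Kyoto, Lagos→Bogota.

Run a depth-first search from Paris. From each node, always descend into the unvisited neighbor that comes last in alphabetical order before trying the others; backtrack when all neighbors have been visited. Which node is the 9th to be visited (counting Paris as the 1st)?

Visit Paris
Paris → Seoul
Seoul → Perth
Perth → Minsk
Minsk → Tokyo
Minsk → Kyoto
Perth → Bogota
Bogota → Lagos
Lagos → Delhi
Delhi → Oslo
Delhi → Dakar
Delhi → Cairo
Lagos → Bern

Visit order: Paris, Seoul, Perth, Minsk, Tokyo, Kyoto, Bogota, Lagos, Delhi, Oslo, Dakar, Cairo, Bern

Delhi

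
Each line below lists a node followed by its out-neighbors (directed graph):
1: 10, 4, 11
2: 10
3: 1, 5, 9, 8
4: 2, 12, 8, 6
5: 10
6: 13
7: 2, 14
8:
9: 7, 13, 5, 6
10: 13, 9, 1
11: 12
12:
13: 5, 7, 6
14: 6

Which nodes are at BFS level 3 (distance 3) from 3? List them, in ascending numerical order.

Level 0: 3
Level 1: 1, 5, 8, 9
Level 2: 4, 6, 7, 10, 11, 13
Level 3: 2, 12, 14

2, 12, 14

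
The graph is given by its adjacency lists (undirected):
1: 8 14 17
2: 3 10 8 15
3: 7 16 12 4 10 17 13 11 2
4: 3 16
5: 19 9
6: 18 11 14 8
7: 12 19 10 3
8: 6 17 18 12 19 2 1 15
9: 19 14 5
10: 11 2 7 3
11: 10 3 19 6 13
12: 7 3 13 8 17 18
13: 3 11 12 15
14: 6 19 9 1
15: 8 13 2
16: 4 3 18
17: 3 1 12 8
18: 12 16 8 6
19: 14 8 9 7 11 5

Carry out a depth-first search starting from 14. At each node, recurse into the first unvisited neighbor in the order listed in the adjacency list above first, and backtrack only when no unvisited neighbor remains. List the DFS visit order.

Visit 14
14 → 6
6 → 18
18 → 12
12 → 7
7 → 19
19 → 8
8 → 17
17 → 3
3 → 16
16 → 4
3 → 10
10 → 11
11 → 13
13 → 15
15 → 2
17 → 1
19 → 9
9 → 5

14 → 6 → 18 → 12 → 7 → 19 → 8 → 17 → 3 → 16 → 4 → 10 → 11 → 13 → 15 → 2 → 1 → 9 → 5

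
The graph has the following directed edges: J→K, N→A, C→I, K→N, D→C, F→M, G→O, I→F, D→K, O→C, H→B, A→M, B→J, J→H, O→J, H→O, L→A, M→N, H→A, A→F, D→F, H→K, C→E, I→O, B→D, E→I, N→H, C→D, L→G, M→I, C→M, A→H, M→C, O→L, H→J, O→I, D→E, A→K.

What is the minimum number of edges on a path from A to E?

3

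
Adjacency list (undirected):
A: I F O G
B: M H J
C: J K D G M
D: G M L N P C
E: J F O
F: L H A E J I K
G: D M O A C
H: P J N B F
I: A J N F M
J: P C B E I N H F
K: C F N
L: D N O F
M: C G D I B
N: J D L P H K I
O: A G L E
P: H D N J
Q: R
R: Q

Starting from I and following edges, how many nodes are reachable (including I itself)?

BFS from I visits: I, A, J, N, F, M, O, G, P, C, B, E, H, D, L, K
Reachable nodes: 16 of 18 total.

16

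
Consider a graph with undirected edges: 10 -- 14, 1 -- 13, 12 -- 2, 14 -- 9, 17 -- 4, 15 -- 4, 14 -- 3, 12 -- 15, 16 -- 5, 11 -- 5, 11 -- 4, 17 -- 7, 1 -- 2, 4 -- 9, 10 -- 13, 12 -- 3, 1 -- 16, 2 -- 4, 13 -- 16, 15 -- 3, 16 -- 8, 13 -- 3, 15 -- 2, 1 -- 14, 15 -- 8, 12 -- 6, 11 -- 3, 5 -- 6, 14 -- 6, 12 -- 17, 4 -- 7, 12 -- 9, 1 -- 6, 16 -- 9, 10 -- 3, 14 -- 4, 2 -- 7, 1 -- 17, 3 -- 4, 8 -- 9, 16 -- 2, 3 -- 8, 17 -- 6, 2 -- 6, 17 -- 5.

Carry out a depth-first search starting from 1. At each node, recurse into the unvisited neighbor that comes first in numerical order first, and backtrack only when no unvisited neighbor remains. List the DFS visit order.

1 → 2 → 4 → 3 → 8 → 9 → 12 → 6 → 5 → 11 → 16 → 13 → 10 → 14 → 17 → 7 → 15

Visit 1
1 → 2
2 → 4
4 → 3
3 → 8
8 → 9
9 → 12
12 → 6
6 → 5
5 → 11
5 → 16
16 → 13
13 → 10
10 → 14
5 → 17
17 → 7
12 → 15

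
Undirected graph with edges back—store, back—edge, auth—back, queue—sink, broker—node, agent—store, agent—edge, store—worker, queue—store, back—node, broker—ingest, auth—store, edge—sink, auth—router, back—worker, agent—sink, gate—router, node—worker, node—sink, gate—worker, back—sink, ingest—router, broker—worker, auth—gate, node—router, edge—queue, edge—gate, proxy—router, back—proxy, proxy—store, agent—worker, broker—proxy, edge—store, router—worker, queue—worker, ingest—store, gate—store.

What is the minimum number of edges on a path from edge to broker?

Level 0: edge
Level 1: agent, back, gate, queue, sink, store
Level 2: auth, ingest, node, proxy, router, worker
Level 3: broker
broker first appears at level 3.

3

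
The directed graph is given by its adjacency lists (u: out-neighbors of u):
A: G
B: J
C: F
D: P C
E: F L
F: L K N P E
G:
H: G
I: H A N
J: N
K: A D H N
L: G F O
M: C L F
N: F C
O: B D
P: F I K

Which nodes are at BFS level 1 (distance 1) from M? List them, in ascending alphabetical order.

C, F, L

Level 0: M
Level 1: C, F, L
Level 2: E, G, K, N, O, P
Level 3: A, B, D, H, I
Level 4: J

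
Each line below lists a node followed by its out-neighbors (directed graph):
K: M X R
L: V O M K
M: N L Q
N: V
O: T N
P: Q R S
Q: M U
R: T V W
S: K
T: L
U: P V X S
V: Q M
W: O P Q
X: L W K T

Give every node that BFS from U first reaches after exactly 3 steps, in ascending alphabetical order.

Level 0: U
Level 1: P, S, V, X
Level 2: K, L, M, Q, R, T, W
Level 3: N, O

N, O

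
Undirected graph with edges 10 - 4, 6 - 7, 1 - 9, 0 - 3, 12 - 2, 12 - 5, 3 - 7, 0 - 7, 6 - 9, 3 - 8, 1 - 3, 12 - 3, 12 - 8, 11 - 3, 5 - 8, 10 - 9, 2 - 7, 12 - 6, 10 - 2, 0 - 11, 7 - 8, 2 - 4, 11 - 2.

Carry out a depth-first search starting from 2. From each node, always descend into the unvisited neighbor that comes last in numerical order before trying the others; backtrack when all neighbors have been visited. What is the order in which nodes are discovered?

Visit 2
2 → 12
12 → 8
8 → 7
7 → 6
6 → 9
9 → 10
10 → 4
9 → 1
1 → 3
3 → 11
11 → 0
8 → 5

2 -> 12 -> 8 -> 7 -> 6 -> 9 -> 10 -> 4 -> 1 -> 3 -> 11 -> 0 -> 5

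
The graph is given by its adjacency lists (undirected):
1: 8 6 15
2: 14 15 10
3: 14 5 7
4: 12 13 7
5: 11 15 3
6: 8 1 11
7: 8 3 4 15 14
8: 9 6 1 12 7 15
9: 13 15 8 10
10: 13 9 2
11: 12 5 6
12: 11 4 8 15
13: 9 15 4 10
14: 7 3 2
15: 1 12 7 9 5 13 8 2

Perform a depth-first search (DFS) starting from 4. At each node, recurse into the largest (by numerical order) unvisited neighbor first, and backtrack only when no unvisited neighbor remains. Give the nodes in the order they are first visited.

4 13 15 12 11 6 8 9 10 2 14 7 3 5 1

Visit 4
4 → 13
13 → 15
15 → 12
12 → 11
11 → 6
6 → 8
8 → 9
9 → 10
10 → 2
2 → 14
14 → 7
7 → 3
3 → 5
8 → 1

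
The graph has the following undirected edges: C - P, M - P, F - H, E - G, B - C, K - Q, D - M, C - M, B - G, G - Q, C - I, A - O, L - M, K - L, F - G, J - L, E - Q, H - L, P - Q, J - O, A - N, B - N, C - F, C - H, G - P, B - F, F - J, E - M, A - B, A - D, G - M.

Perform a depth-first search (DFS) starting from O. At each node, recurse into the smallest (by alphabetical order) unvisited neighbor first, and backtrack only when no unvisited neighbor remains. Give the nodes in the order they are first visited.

Visit O
O → A
A → B
B → C
C → F
F → G
G → E
E → M
M → D
M → L
L → H
L → J
L → K
K → Q
Q → P
C → I
B → N

O, A, B, C, F, G, E, M, D, L, H, J, K, Q, P, I, N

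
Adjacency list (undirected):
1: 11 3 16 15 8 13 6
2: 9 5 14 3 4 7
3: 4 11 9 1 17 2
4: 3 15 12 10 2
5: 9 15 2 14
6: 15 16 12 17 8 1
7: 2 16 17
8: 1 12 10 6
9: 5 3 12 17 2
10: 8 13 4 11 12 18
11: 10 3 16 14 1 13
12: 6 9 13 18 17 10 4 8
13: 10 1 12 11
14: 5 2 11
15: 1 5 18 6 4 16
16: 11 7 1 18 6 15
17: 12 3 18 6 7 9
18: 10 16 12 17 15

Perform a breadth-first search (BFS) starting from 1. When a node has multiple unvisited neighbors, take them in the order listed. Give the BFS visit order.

Visit 1; enqueue 11, 3, 16, 15, 8, 13, 6 → queue [11, 3, 16, 15, 8, 13, 6]
Visit 11; enqueue 10, 14 → queue [3, 16, 15, 8, 13, 6, 10, 14]
Visit 3; enqueue 4, 9, 17, 2 → queue [16, 15, 8, 13, 6, 10, 14, 4, 9, 17, 2]
Visit 16; enqueue 7, 18 → queue [15, 8, 13, 6, 10, 14, 4, 9, 17, 2, 7, 18]
Visit 15; enqueue 5 → queue [8, 13, 6, 10, 14, 4, 9, 17, 2, 7, 18, 5]
Visit 8; enqueue 12 → queue [13, 6, 10, 14, 4, 9, 17, 2, 7, 18, 5, 12]
Visit 13 → queue [6, 10, 14, 4, 9, 17, 2, 7, 18, 5, 12]
Visit 6 → queue [10, 14, 4, 9, 17, 2, 7, 18, 5, 12]
Visit 10 → queue [14, 4, 9, 17, 2, 7, 18, 5, 12]
Visit 14 → queue [4, 9, 17, 2, 7, 18, 5, 12]
Visit 4 → queue [9, 17, 2, 7, 18, 5, 12]
Visit 9 → queue [17, 2, 7, 18, 5, 12]
Visit 17 → queue [2, 7, 18, 5, 12]
Visit 2 → queue [7, 18, 5, 12]
Visit 7 → queue [18, 5, 12]
Visit 18 → queue [5, 12]
Visit 5 → queue [12]
Visit 12 → queue []

1 11 3 16 15 8 13 6 10 14 4 9 17 2 7 18 5 12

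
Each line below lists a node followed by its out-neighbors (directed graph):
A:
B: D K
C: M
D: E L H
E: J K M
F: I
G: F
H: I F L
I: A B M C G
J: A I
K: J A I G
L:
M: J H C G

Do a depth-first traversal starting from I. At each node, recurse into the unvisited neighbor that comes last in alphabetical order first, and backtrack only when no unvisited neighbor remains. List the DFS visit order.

I → M → J → A → H → L → F → G → C → B → K → D → E

Visit I
I → M
M → J
J → A
M → H
H → L
H → F
M → G
M → C
I → B
B → K
B → D
D → E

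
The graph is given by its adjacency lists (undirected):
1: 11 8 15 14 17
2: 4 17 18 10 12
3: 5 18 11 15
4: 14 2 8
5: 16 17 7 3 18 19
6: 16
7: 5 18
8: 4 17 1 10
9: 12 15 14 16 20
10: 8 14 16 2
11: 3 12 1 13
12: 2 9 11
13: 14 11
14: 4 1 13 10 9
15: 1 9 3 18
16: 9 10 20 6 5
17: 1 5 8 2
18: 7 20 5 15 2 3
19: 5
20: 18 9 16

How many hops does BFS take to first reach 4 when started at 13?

Level 0: 13
Level 1: 11, 14
Level 2: 1, 3, 4, 9, 10, 12
Level 3: 2, 5, 8, 15, 16, 17, 18, 20
Level 4: 6, 7, 19
4 first appears at level 2.

2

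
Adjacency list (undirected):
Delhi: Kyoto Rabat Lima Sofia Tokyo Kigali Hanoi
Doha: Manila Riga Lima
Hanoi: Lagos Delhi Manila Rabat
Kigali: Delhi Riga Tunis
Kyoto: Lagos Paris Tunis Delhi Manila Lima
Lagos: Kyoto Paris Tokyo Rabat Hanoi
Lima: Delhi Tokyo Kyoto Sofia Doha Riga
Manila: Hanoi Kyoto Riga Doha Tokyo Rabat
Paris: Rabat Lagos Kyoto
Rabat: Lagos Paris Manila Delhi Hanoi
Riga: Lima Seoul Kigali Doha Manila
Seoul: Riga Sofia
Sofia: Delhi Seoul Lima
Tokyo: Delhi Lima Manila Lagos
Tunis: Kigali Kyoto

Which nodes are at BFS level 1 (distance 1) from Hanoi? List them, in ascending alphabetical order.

Delhi, Lagos, Manila, Rabat

Level 0: Hanoi
Level 1: Delhi, Lagos, Manila, Rabat
Level 2: Doha, Kigali, Kyoto, Lima, Paris, Riga, Sofia, Tokyo
Level 3: Seoul, Tunis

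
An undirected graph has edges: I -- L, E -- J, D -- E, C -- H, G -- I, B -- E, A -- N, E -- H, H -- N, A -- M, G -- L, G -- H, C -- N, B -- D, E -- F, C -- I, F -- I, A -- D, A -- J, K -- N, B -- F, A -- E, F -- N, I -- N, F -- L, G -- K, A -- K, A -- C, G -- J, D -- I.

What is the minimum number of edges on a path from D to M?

Level 0: D
Level 1: A, B, E, I
Level 2: C, F, G, H, J, K, L, M, N
M first appears at level 2.

2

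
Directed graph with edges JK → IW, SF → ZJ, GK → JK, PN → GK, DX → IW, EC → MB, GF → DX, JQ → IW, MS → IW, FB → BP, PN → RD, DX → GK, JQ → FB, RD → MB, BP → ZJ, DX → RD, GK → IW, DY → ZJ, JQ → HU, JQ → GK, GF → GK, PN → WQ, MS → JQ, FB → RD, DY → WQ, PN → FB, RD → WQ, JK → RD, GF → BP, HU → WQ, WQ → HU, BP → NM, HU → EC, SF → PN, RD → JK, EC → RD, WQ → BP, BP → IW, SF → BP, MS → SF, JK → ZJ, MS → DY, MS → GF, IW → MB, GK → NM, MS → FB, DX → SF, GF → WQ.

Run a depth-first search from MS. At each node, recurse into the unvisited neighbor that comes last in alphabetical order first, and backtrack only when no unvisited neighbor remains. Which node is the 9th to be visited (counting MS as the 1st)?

Visit MS
MS → SF
SF → ZJ
SF → PN
PN → WQ
WQ → HU
HU → EC
EC → RD
RD → MB
RD → JK
JK → IW
WQ → BP
BP → NM
PN → GK
PN → FB
MS → JQ
MS → GF
GF → DX
MS → DY

Visit order: MS, SF, ZJ, PN, WQ, HU, EC, RD, MB, JK, IW, BP, NM, GK, FB, JQ, GF, DX, DY

MB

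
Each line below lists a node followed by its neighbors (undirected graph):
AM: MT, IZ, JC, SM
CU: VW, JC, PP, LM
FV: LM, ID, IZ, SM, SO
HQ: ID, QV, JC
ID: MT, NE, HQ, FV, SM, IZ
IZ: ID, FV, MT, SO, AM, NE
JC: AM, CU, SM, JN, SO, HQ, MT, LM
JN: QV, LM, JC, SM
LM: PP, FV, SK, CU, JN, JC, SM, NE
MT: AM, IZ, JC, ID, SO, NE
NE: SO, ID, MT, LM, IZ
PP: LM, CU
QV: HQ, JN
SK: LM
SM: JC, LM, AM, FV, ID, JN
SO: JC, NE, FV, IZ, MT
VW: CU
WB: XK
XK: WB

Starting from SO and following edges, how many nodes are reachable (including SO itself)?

17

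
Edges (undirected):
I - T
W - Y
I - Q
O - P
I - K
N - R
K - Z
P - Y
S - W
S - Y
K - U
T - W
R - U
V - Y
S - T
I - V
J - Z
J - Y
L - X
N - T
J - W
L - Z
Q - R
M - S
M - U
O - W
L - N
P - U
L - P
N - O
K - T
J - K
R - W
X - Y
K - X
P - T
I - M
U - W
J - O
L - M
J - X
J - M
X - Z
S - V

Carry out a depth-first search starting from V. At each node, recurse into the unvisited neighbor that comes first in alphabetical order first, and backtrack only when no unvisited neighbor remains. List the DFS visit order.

Visit V
V → I
I → K
K → J
J → M
M → L
L → N
N → O
O → P
P → T
T → S
S → W
W → R
R → Q
R → U
W → Y
Y → X
X → Z

V, I, K, J, M, L, N, O, P, T, S, W, R, Q, U, Y, X, Z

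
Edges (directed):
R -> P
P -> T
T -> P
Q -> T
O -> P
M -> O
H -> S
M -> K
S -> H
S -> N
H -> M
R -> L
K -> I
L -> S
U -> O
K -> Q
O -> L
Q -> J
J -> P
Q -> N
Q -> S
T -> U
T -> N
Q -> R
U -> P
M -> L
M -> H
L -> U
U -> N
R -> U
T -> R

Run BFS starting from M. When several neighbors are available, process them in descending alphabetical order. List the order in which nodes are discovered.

M, O, L, K, H, P, U, S, Q, I, T, N, R, J

Visit M; enqueue O, L, K, H → queue [O, L, K, H]
Visit O; enqueue P → queue [L, K, H, P]
Visit L; enqueue U, S → queue [K, H, P, U, S]
Visit K; enqueue Q, I → queue [H, P, U, S, Q, I]
Visit H → queue [P, U, S, Q, I]
Visit P; enqueue T → queue [U, S, Q, I, T]
Visit U; enqueue N → queue [S, Q, I, T, N]
Visit S → queue [Q, I, T, N]
Visit Q; enqueue R, J → queue [I, T, N, R, J]
Visit I → queue [T, N, R, J]
Visit T → queue [N, R, J]
Visit N → queue [R, J]
Visit R → queue [J]
Visit J → queue []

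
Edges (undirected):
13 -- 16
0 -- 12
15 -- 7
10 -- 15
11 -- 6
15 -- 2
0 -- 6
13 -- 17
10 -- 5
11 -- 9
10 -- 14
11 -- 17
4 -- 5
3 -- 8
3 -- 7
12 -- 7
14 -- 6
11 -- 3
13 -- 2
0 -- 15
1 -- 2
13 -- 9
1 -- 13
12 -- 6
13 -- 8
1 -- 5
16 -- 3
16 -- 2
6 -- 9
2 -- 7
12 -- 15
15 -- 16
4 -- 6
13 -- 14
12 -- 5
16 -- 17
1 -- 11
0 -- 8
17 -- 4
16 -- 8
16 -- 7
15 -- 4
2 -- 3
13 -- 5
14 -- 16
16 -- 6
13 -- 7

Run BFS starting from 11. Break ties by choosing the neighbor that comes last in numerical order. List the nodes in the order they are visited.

11, 17, 9, 6, 3, 1, 16, 13, 4, 14, 12, 0, 8, 7, 2, 5, 15, 10

Visit 11; enqueue 17, 9, 6, 3, 1 → queue [17, 9, 6, 3, 1]
Visit 17; enqueue 16, 13, 4 → queue [9, 6, 3, 1, 16, 13, 4]
Visit 9 → queue [6, 3, 1, 16, 13, 4]
Visit 6; enqueue 14, 12, 0 → queue [3, 1, 16, 13, 4, 14, 12, 0]
Visit 3; enqueue 8, 7, 2 → queue [1, 16, 13, 4, 14, 12, 0, 8, 7, 2]
Visit 1; enqueue 5 → queue [16, 13, 4, 14, 12, 0, 8, 7, 2, 5]
Visit 16; enqueue 15 → queue [13, 4, 14, 12, 0, 8, 7, 2, 5, 15]
Visit 13 → queue [4, 14, 12, 0, 8, 7, 2, 5, 15]
Visit 4 → queue [14, 12, 0, 8, 7, 2, 5, 15]
Visit 14; enqueue 10 → queue [12, 0, 8, 7, 2, 5, 15, 10]
Visit 12 → queue [0, 8, 7, 2, 5, 15, 10]
Visit 0 → queue [8, 7, 2, 5, 15, 10]
Visit 8 → queue [7, 2, 5, 15, 10]
Visit 7 → queue [2, 5, 15, 10]
Visit 2 → queue [5, 15, 10]
Visit 5 → queue [15, 10]
Visit 15 → queue [10]
Visit 10 → queue []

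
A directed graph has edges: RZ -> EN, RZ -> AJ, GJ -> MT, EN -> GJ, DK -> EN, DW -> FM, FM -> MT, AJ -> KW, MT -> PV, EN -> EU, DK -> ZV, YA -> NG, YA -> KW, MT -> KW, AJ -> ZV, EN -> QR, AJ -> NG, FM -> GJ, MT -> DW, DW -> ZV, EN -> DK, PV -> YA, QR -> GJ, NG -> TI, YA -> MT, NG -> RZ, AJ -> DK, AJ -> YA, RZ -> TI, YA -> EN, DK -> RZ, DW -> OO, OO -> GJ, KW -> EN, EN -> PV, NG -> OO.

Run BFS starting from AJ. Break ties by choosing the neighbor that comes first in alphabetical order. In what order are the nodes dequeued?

AJ → DK → KW → NG → YA → ZV → EN → RZ → OO → TI → MT → EU → GJ → PV → QR → DW → FM

Visit AJ; enqueue DK, KW, NG, YA, ZV → queue [DK, KW, NG, YA, ZV]
Visit DK; enqueue EN, RZ → queue [KW, NG, YA, ZV, EN, RZ]
Visit KW → queue [NG, YA, ZV, EN, RZ]
Visit NG; enqueue OO, TI → queue [YA, ZV, EN, RZ, OO, TI]
Visit YA; enqueue MT → queue [ZV, EN, RZ, OO, TI, MT]
Visit ZV → queue [EN, RZ, OO, TI, MT]
Visit EN; enqueue EU, GJ, PV, QR → queue [RZ, OO, TI, MT, EU, GJ, PV, QR]
Visit RZ → queue [OO, TI, MT, EU, GJ, PV, QR]
Visit OO → queue [TI, MT, EU, GJ, PV, QR]
Visit TI → queue [MT, EU, GJ, PV, QR]
Visit MT; enqueue DW → queue [EU, GJ, PV, QR, DW]
Visit EU → queue [GJ, PV, QR, DW]
Visit GJ → queue [PV, QR, DW]
Visit PV → queue [QR, DW]
Visit QR → queue [DW]
Visit DW; enqueue FM → queue [FM]
Visit FM → queue []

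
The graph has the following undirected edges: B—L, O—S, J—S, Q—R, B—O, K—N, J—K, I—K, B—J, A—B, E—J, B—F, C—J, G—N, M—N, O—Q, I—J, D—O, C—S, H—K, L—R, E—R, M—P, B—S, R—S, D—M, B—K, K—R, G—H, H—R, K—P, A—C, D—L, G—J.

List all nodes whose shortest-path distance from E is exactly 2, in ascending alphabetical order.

Level 0: E
Level 1: J, R
Level 2: B, C, G, H, I, K, L, Q, S
Level 3: A, D, F, N, O, P
Level 4: M

B, C, G, H, I, K, L, Q, S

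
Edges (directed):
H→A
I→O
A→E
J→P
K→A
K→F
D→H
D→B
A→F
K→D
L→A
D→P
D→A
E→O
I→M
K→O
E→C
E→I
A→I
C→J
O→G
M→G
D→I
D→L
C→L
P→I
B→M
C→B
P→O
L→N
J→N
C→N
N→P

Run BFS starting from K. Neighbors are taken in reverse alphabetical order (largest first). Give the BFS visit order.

K → O → F → D → A → G → P → L → I → H → B → E → N → M → C → J

Visit K; enqueue O, F, D, A → queue [O, F, D, A]
Visit O; enqueue G → queue [F, D, A, G]
Visit F → queue [D, A, G]
Visit D; enqueue P, L, I, H, B → queue [A, G, P, L, I, H, B]
Visit A; enqueue E → queue [G, P, L, I, H, B, E]
Visit G → queue [P, L, I, H, B, E]
Visit P → queue [L, I, H, B, E]
Visit L; enqueue N → queue [I, H, B, E, N]
Visit I; enqueue M → queue [H, B, E, N, M]
Visit H → queue [B, E, N, M]
Visit B → queue [E, N, M]
Visit E; enqueue C → queue [N, M, C]
Visit N → queue [M, C]
Visit M → queue [C]
Visit C; enqueue J → queue [J]
Visit J → queue []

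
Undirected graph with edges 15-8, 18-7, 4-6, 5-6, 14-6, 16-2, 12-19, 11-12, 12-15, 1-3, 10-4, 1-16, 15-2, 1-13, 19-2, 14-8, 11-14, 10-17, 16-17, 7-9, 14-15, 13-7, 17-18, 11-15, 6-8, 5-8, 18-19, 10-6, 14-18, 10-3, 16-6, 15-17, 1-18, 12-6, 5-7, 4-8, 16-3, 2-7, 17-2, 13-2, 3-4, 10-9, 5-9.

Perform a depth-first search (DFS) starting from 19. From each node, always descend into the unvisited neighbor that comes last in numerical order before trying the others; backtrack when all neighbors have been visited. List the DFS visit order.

Visit 19
19 → 18
18 → 17
17 → 16
16 → 6
6 → 14
14 → 15
15 → 12
12 → 11
15 → 8
8 → 5
5 → 9
9 → 10
10 → 4
4 → 3
3 → 1
1 → 13
13 → 7
7 → 2

19 18 17 16 6 14 15 12 11 8 5 9 10 4 3 1 13 7 2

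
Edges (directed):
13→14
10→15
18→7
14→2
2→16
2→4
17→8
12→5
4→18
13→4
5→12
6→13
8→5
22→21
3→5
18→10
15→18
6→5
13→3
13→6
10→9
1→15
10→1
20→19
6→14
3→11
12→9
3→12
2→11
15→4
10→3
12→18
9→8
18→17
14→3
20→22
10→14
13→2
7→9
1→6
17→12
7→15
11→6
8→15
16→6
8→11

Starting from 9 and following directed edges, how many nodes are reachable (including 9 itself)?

18

BFS from 9 visits: 9, 8, 5, 11, 15, 12, 6, 4, 18, 13, 14, 7, 10, 17, 2, 3, 1, 16
Reachable nodes: 18 of 22 total.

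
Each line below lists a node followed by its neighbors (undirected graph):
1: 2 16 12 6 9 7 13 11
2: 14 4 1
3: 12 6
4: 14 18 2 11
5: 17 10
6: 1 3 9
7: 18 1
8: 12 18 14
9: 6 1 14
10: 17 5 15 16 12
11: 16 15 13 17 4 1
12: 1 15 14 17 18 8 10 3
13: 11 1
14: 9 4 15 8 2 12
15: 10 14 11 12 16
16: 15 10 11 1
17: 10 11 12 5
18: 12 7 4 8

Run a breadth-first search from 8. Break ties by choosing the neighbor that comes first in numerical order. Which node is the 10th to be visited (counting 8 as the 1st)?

2

Visit 8; enqueue 12, 14, 18 → queue [12, 14, 18]
Visit 12; enqueue 1, 3, 10, 15, 17 → queue [14, 18, 1, 3, 10, 15, 17]
Visit 14; enqueue 2, 4, 9 → queue [18, 1, 3, 10, 15, 17, 2, 4, 9]
Visit 18; enqueue 7 → queue [1, 3, 10, 15, 17, 2, 4, 9, 7]
Visit 1; enqueue 6, 11, 13, 16 → queue [3, 10, 15, 17, 2, 4, 9, 7, 6, 11, 13, 16]
Visit 3 → queue [10, 15, 17, 2, 4, 9, 7, 6, 11, 13, 16]
Visit 10; enqueue 5 → queue [15, 17, 2, 4, 9, 7, 6, 11, 13, 16, 5]
Visit 15 → queue [17, 2, 4, 9, 7, 6, 11, 13, 16, 5]
Visit 17 → queue [2, 4, 9, 7, 6, 11, 13, 16, 5]
Visit 2 → queue [4, 9, 7, 6, 11, 13, 16, 5]
Visit 4 → queue [9, 7, 6, 11, 13, 16, 5]
Visit 9 → queue [7, 6, 11, 13, 16, 5]
Visit 7 → queue [6, 11, 13, 16, 5]
Visit 6 → queue [11, 13, 16, 5]
Visit 11 → queue [13, 16, 5]
Visit 13 → queue [16, 5]
Visit 16 → queue [5]
Visit 5 → queue []

Visit order: 8, 12, 14, 18, 1, 3, 10, 15, 17, 2, 4, 9, 7, 6, 11, 13, 16, 5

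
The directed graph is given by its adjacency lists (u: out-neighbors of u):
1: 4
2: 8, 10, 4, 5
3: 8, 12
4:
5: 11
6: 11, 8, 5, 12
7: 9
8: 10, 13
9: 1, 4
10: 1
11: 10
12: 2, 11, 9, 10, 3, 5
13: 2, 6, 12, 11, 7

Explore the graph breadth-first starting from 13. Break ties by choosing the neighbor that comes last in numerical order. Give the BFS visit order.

13 → 12 → 11 → 7 → 6 → 2 → 10 → 9 → 5 → 3 → 8 → 4 → 1

Visit 13; enqueue 12, 11, 7, 6, 2 → queue [12, 11, 7, 6, 2]
Visit 12; enqueue 10, 9, 5, 3 → queue [11, 7, 6, 2, 10, 9, 5, 3]
Visit 11 → queue [7, 6, 2, 10, 9, 5, 3]
Visit 7 → queue [6, 2, 10, 9, 5, 3]
Visit 6; enqueue 8 → queue [2, 10, 9, 5, 3, 8]
Visit 2; enqueue 4 → queue [10, 9, 5, 3, 8, 4]
Visit 10; enqueue 1 → queue [9, 5, 3, 8, 4, 1]
Visit 9 → queue [5, 3, 8, 4, 1]
Visit 5 → queue [3, 8, 4, 1]
Visit 3 → queue [8, 4, 1]
Visit 8 → queue [4, 1]
Visit 4 → queue [1]
Visit 1 → queue []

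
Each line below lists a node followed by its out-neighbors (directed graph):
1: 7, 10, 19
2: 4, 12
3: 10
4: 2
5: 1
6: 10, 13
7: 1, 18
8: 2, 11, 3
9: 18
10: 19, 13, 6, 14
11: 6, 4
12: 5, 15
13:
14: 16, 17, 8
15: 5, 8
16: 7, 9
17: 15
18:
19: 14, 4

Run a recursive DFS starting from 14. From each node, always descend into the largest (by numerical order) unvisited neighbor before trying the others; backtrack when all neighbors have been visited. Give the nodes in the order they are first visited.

14, 17, 15, 8, 11, 6, 13, 10, 19, 4, 2, 12, 5, 1, 7, 18, 3, 16, 9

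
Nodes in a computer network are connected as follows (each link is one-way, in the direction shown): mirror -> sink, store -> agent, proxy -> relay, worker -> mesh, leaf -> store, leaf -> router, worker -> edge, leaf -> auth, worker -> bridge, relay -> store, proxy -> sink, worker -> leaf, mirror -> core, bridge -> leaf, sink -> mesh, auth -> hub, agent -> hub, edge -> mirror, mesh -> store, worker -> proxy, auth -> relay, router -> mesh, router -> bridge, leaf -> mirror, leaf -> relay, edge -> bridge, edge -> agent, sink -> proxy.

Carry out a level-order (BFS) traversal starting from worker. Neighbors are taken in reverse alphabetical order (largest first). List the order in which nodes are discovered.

worker → proxy → mesh → leaf → edge → bridge → sink → relay → store → router → mirror → auth → agent → core → hub

Visit worker; enqueue proxy, mesh, leaf, edge, bridge → queue [proxy, mesh, leaf, edge, bridge]
Visit proxy; enqueue sink, relay → queue [mesh, leaf, edge, bridge, sink, relay]
Visit mesh; enqueue store → queue [leaf, edge, bridge, sink, relay, store]
Visit leaf; enqueue router, mirror, auth → queue [edge, bridge, sink, relay, store, router, mirror, auth]
Visit edge; enqueue agent → queue [bridge, sink, relay, store, router, mirror, auth, agent]
Visit bridge → queue [sink, relay, store, router, mirror, auth, agent]
Visit sink → queue [relay, store, router, mirror, auth, agent]
Visit relay → queue [store, router, mirror, auth, agent]
Visit store → queue [router, mirror, auth, agent]
Visit router → queue [mirror, auth, agent]
Visit mirror; enqueue core → queue [auth, agent, core]
Visit auth; enqueue hub → queue [agent, core, hub]
Visit agent → queue [core, hub]
Visit core → queue [hub]
Visit hub → queue []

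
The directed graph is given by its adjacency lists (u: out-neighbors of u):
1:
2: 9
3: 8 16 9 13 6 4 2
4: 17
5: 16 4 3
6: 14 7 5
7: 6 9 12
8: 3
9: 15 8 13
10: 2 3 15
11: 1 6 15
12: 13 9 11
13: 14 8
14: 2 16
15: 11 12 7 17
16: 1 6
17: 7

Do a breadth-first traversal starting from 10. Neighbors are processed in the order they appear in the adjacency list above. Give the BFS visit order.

10 → 2 → 3 → 15 → 9 → 8 → 16 → 13 → 6 → 4 → 11 → 12 → 7 → 17 → 1 → 14 → 5

Visit 10; enqueue 2, 3, 15 → queue [2, 3, 15]
Visit 2; enqueue 9 → queue [3, 15, 9]
Visit 3; enqueue 8, 16, 13, 6, 4 → queue [15, 9, 8, 16, 13, 6, 4]
Visit 15; enqueue 11, 12, 7, 17 → queue [9, 8, 16, 13, 6, 4, 11, 12, 7, 17]
Visit 9 → queue [8, 16, 13, 6, 4, 11, 12, 7, 17]
Visit 8 → queue [16, 13, 6, 4, 11, 12, 7, 17]
Visit 16; enqueue 1 → queue [13, 6, 4, 11, 12, 7, 17, 1]
Visit 13; enqueue 14 → queue [6, 4, 11, 12, 7, 17, 1, 14]
Visit 6; enqueue 5 → queue [4, 11, 12, 7, 17, 1, 14, 5]
Visit 4 → queue [11, 12, 7, 17, 1, 14, 5]
Visit 11 → queue [12, 7, 17, 1, 14, 5]
Visit 12 → queue [7, 17, 1, 14, 5]
Visit 7 → queue [17, 1, 14, 5]
Visit 17 → queue [1, 14, 5]
Visit 1 → queue [14, 5]
Visit 14 → queue [5]
Visit 5 → queue []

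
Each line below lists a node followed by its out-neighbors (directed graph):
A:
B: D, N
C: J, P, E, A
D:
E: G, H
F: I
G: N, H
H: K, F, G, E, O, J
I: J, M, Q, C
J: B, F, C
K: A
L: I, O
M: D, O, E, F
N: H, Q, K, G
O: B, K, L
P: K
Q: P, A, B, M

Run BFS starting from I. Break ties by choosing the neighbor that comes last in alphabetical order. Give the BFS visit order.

I, Q, M, J, C, P, B, A, O, F, E, D, K, N, L, H, G

Visit I; enqueue Q, M, J, C → queue [Q, M, J, C]
Visit Q; enqueue P, B, A → queue [M, J, C, P, B, A]
Visit M; enqueue O, F, E, D → queue [J, C, P, B, A, O, F, E, D]
Visit J → queue [C, P, B, A, O, F, E, D]
Visit C → queue [P, B, A, O, F, E, D]
Visit P; enqueue K → queue [B, A, O, F, E, D, K]
Visit B; enqueue N → queue [A, O, F, E, D, K, N]
Visit A → queue [O, F, E, D, K, N]
Visit O; enqueue L → queue [F, E, D, K, N, L]
Visit F → queue [E, D, K, N, L]
Visit E; enqueue H, G → queue [D, K, N, L, H, G]
Visit D → queue [K, N, L, H, G]
Visit K → queue [N, L, H, G]
Visit N → queue [L, H, G]
Visit L → queue [H, G]
Visit H → queue [G]
Visit G → queue []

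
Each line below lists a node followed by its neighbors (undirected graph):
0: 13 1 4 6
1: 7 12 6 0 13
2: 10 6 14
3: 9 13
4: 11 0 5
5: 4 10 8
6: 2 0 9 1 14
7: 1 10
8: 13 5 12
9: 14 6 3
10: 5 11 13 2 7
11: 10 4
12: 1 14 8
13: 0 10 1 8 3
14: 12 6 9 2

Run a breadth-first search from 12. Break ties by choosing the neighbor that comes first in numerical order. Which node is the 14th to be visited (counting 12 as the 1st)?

3

Visit 12; enqueue 1, 8, 14 → queue [1, 8, 14]
Visit 1; enqueue 0, 6, 7, 13 → queue [8, 14, 0, 6, 7, 13]
Visit 8; enqueue 5 → queue [14, 0, 6, 7, 13, 5]
Visit 14; enqueue 2, 9 → queue [0, 6, 7, 13, 5, 2, 9]
Visit 0; enqueue 4 → queue [6, 7, 13, 5, 2, 9, 4]
Visit 6 → queue [7, 13, 5, 2, 9, 4]
Visit 7; enqueue 10 → queue [13, 5, 2, 9, 4, 10]
Visit 13; enqueue 3 → queue [5, 2, 9, 4, 10, 3]
Visit 5 → queue [2, 9, 4, 10, 3]
Visit 2 → queue [9, 4, 10, 3]
Visit 9 → queue [4, 10, 3]
Visit 4; enqueue 11 → queue [10, 3, 11]
Visit 10 → queue [3, 11]
Visit 3 → queue [11]
Visit 11 → queue []

Visit order: 12, 1, 8, 14, 0, 6, 7, 13, 5, 2, 9, 4, 10, 3, 11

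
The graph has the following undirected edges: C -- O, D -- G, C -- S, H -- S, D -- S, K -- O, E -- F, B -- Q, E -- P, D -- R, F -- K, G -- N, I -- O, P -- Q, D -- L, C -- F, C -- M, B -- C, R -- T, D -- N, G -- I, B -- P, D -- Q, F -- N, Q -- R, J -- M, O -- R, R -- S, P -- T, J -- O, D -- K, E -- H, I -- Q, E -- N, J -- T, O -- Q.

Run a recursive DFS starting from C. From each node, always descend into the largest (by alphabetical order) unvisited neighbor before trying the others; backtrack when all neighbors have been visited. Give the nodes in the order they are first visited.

C S R T P Q O K F N G I D L E H J M B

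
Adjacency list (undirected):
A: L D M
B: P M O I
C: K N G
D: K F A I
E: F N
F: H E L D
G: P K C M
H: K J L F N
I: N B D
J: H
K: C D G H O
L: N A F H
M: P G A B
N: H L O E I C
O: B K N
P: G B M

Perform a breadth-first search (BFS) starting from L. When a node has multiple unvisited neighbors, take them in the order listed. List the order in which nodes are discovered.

L, N, A, F, H, O, E, I, C, D, M, K, J, B, G, P

Visit L; enqueue N, A, F, H → queue [N, A, F, H]
Visit N; enqueue O, E, I, C → queue [A, F, H, O, E, I, C]
Visit A; enqueue D, M → queue [F, H, O, E, I, C, D, M]
Visit F → queue [H, O, E, I, C, D, M]
Visit H; enqueue K, J → queue [O, E, I, C, D, M, K, J]
Visit O; enqueue B → queue [E, I, C, D, M, K, J, B]
Visit E → queue [I, C, D, M, K, J, B]
Visit I → queue [C, D, M, K, J, B]
Visit C; enqueue G → queue [D, M, K, J, B, G]
Visit D → queue [M, K, J, B, G]
Visit M; enqueue P → queue [K, J, B, G, P]
Visit K → queue [J, B, G, P]
Visit J → queue [B, G, P]
Visit B → queue [G, P]
Visit G → queue [P]
Visit P → queue []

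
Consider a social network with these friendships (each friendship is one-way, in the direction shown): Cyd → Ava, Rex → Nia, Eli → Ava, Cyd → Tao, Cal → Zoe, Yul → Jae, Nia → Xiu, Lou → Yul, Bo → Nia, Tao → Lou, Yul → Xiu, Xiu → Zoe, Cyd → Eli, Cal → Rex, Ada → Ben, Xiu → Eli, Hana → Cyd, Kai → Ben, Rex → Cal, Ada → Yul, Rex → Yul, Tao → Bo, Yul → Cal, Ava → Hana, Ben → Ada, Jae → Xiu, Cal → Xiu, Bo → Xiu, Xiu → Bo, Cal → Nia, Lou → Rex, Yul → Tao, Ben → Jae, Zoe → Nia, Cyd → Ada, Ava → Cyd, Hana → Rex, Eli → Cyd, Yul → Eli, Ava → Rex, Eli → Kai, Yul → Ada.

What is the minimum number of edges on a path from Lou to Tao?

2

Level 0: Lou
Level 1: Rex, Yul
Level 2: Ada, Cal, Eli, Jae, Nia, Tao, Xiu
Level 3: Ava, Ben, Bo, Cyd, Kai, Zoe
Level 4: Hana
Tao first appears at level 2.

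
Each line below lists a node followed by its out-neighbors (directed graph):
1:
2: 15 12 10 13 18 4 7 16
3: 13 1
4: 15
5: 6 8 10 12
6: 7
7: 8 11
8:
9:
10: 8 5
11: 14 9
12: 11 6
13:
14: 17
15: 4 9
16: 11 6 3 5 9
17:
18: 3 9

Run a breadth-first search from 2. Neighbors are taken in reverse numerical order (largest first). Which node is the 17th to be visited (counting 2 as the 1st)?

14

Visit 2; enqueue 18, 16, 15, 13, 12, 10, 7, 4 → queue [18, 16, 15, 13, 12, 10, 7, 4]
Visit 18; enqueue 9, 3 → queue [16, 15, 13, 12, 10, 7, 4, 9, 3]
Visit 16; enqueue 11, 6, 5 → queue [15, 13, 12, 10, 7, 4, 9, 3, 11, 6, 5]
Visit 15 → queue [13, 12, 10, 7, 4, 9, 3, 11, 6, 5]
Visit 13 → queue [12, 10, 7, 4, 9, 3, 11, 6, 5]
Visit 12 → queue [10, 7, 4, 9, 3, 11, 6, 5]
Visit 10; enqueue 8 → queue [7, 4, 9, 3, 11, 6, 5, 8]
Visit 7 → queue [4, 9, 3, 11, 6, 5, 8]
Visit 4 → queue [9, 3, 11, 6, 5, 8]
Visit 9 → queue [3, 11, 6, 5, 8]
Visit 3; enqueue 1 → queue [11, 6, 5, 8, 1]
Visit 11; enqueue 14 → queue [6, 5, 8, 1, 14]
Visit 6 → queue [5, 8, 1, 14]
Visit 5 → queue [8, 1, 14]
Visit 8 → queue [1, 14]
Visit 1 → queue [14]
Visit 14; enqueue 17 → queue [17]
Visit 17 → queue []

Visit order: 2, 18, 16, 15, 13, 12, 10, 7, 4, 9, 3, 11, 6, 5, 8, 1, 14, 17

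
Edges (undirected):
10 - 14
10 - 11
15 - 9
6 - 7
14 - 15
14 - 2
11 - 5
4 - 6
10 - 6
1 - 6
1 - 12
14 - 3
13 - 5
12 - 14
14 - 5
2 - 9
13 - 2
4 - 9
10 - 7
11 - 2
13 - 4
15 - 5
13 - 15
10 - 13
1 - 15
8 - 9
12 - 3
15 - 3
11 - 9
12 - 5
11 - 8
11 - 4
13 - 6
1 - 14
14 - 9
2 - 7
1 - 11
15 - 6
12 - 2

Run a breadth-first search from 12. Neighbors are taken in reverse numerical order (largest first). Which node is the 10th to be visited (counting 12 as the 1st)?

13

Visit 12; enqueue 14, 5, 3, 2, 1 → queue [14, 5, 3, 2, 1]
Visit 14; enqueue 15, 10, 9 → queue [5, 3, 2, 1, 15, 10, 9]
Visit 5; enqueue 13, 11 → queue [3, 2, 1, 15, 10, 9, 13, 11]
Visit 3 → queue [2, 1, 15, 10, 9, 13, 11]
Visit 2; enqueue 7 → queue [1, 15, 10, 9, 13, 11, 7]
Visit 1; enqueue 6 → queue [15, 10, 9, 13, 11, 7, 6]
Visit 15 → queue [10, 9, 13, 11, 7, 6]
Visit 10 → queue [9, 13, 11, 7, 6]
Visit 9; enqueue 8, 4 → queue [13, 11, 7, 6, 8, 4]
Visit 13 → queue [11, 7, 6, 8, 4]
Visit 11 → queue [7, 6, 8, 4]
Visit 7 → queue [6, 8, 4]
Visit 6 → queue [8, 4]
Visit 8 → queue [4]
Visit 4 → queue []

Visit order: 12, 14, 5, 3, 2, 1, 15, 10, 9, 13, 11, 7, 6, 8, 4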